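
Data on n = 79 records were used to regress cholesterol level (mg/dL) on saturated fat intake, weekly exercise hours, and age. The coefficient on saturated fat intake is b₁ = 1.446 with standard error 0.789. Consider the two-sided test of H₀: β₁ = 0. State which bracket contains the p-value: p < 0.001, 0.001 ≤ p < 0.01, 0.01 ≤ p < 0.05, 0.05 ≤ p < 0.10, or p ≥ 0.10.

t = 1.446 / 0.789 = 1.833.
df = n − k − 1 = 79 − 3 − 1 = 75.
Two-sided p = 2·P(T_{75} > |t|) ≈ 0.0708.
So 0.05 ≤ p < 0.10.

0.05 ≤ p < 0.10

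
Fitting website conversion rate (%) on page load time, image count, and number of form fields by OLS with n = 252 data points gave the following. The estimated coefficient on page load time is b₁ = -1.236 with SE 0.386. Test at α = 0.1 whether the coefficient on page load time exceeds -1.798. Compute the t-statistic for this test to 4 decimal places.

t = 1.4560

H₀: β₁ = -1.798 vs H₁: β₁ > -1.798.
t = (b₁ − β₁⁰)/SE = (-1.236 − (-1.798)) / 0.386 = 1.4560.
df = n − k − 1 = 252 − 3 − 1 = 248.
One-sided p ≈ 0.0733, which is < 0.1, so reject H₀.
There is evidence that the true slope on page load time exceeds -1.798 % per unit, holding the other predictors fixed.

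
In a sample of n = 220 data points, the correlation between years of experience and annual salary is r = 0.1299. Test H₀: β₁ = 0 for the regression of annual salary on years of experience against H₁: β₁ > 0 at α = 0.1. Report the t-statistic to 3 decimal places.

t = 1.934

t = r·√(n − 2)/√(1 − r²) = 0.1299·√218/√0.983126 = 1.934.
df = n − 2 = 218.
One-sided p ≈ 0.0272, which is < 0.1, so reject H₀.
There is evidence of a linear association between years of experience and annual salary.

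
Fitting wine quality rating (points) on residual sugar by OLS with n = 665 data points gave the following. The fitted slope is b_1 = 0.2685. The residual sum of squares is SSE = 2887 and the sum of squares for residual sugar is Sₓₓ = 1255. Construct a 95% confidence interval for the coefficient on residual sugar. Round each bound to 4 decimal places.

MSE = SSE/(n − 2) = 2887/663 = 4.35445.
SE(b_1) = √(MSE/Sₓₓ) = √(4.35445/1255) = 0.058904.
df = n − 2 = 663.
t* = t_{0.025, 663} = 1.963549.
Margin = t* × SE = 1.963549 × 0.058904 = 0.115661.
CI: 0.2685 ± 0.115661 → (0.1528, 0.3842).
With 95% confidence, each one-unit increase in residual sugar is associated with a change of between 0.1528 and 0.3842 points in wine quality rating.

(0.1528, 0.3842)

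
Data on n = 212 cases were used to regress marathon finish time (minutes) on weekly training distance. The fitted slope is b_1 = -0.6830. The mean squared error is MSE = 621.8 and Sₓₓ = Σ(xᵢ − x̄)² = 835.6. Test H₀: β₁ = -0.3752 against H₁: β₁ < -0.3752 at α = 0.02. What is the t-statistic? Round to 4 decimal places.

t = -0.3568

SE(b_1) = √(MSE/Sₓₓ) = √(621.8/835.6) = 0.862633.
t = (-0.6830 − (-0.3752)) / 0.862633 = -0.3568.
df = n − 2 = 210.
One-sided p ≈ 0.3608, which is ≥ 0.02, so fail to reject H₀.
The data do not give significant evidence that the true slope on weekly training distance is below -0.3752 minutes per unit.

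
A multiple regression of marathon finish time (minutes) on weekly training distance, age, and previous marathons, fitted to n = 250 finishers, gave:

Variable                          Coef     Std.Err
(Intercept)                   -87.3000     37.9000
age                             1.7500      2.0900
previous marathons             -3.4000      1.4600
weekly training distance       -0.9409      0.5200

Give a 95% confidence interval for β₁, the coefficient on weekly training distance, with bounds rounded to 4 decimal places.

(-1.9651, 0.0833)

Read off: b = -0.9409, SE = 0.5200 for weekly training distance.
df = n − k − 1 = 250 − 3 − 1 = 246.
t* = t_{0.025, 246} = 1.969654.
Margin = t* × SE = 1.969654 × 0.5200 = 1.024220.
CI: -0.9409 ± 1.024220 → (-1.9651, 0.0833).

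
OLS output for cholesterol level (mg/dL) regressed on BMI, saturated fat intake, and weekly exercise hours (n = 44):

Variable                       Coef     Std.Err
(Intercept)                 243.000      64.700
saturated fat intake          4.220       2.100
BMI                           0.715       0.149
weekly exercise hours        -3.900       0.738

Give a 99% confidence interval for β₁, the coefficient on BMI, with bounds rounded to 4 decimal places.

(0.3120, 1.1180)

Read off: b = 0.715, SE = 0.149 for BMI.
df = n − k − 1 = 44 − 3 − 1 = 40.
t* = t_{0.005, 40} = 2.704459.
Margin = t* × SE = 2.704459 × 0.149 = 0.402964.
CI: 0.715 ± 0.402964 → (0.3120, 1.1180).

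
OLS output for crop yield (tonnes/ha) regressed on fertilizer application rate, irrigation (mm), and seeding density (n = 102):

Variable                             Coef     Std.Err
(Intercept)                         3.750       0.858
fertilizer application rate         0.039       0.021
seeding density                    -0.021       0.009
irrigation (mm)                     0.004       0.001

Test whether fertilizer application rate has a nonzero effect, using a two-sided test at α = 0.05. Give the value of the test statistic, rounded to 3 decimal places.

t = 1.857

Read off: b = 0.039, SE = 0.021 for fertilizer application rate.
H₀: β₁ = 0 vs H₁: β₁ ≠ 0.
t = 0.039 / 0.021 = 1.857.
df = n − k − 1 = 102 − 3 − 1 = 98.
Two-sided p ≈ 0.0663, which is ≥ 0.05, so fail to reject H₀.
The data do not give significant evidence of an association between fertilizer application rate and crop yield, after adjusting for the other predictors.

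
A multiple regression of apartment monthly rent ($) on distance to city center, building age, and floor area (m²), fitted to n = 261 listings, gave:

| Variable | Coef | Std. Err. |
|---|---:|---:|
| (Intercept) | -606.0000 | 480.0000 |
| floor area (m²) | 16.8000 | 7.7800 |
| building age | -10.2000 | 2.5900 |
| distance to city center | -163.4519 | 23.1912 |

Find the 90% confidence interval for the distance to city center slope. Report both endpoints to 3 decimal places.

Read off: b = -163.4519, SE = 23.1912 for distance to city center.
df = n − k − 1 = 261 − 3 − 1 = 257.
t* = t_{0.05, 257} = 1.650804.
Margin = t* × SE = 1.650804 × 23.1912 = 38.28413.
CI: -163.4519 ± 38.28413 → (-201.736, -125.168).

(-201.736, -125.168)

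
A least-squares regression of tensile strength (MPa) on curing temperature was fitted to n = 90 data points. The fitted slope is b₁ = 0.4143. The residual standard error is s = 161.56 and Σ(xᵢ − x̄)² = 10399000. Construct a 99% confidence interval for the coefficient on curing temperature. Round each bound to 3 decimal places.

(0.282, 0.546)

SE(b₁) = s/√Sₓₓ = 161.56/√10399000 = 0.0501.
df = n − 2 = 88.
t* = t_{0.005, 88} = 2.632858.
Margin = t* × SE = 2.632858 × 0.0501 = 0.13191.
CI: 0.4143 ± 0.13191 → (0.282, 0.546).
With 99% confidence, each one-unit increase in curing temperature is associated with a change of between 0.282 and 0.546 MPa in tensile strength.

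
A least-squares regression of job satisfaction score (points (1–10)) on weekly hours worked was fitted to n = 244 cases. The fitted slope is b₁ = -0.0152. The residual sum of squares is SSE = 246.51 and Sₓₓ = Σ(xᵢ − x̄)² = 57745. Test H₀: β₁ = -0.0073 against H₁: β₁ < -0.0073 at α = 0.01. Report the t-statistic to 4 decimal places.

MSE = SSE/(n − 2) = 246.51/242 = 1.01864.
SE(b₁) = √(MSE/Sₓₓ) = √(1.01864/57745) = 0.00420003.
t = (-0.0152 − (-0.0073)) / 0.00420003 = -1.8809.
df = n − 2 = 242.
One-sided p ≈ 0.0306, which is ≥ 0.01, so fail to reject H₀.
The data do not give significant evidence that the true slope on weekly hours worked is below -0.0073 points (1–10) per unit.

t = -1.8809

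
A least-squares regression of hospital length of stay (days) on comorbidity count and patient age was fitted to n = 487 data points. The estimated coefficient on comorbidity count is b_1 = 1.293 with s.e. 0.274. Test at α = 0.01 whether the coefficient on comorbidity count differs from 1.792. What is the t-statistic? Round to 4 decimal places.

t = -1.8212

H₀: β₁ = 1.792 vs H₁: β₁ ≠ 1.792.
t = (b_1 − β₁⁰)/SE = (1.293 − 1.792) / 0.274 = -1.8212.
df = n − k − 1 = 487 − 2 − 1 = 484.
Two-sided p ≈ 0.0692, which is ≥ 0.01, so fail to reject H₀.
The data are consistent with a true slope of 1.792 days per unit of comorbidity count, holding the other predictors fixed.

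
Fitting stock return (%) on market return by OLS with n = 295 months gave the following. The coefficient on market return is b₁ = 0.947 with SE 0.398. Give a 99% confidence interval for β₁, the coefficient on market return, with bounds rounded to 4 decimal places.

(-0.0849, 1.9789)

df = n − 2 = 295 − 2 = 293.
t* = t_{0.005, 293} = 2.592713.
Margin = t* × SE = 2.592713 × 0.398 = 1.031900.
CI: 0.947 ± 1.031900 → (-0.0849, 1.9789).
With 99% confidence, each one-unit increase in market return is associated with a change of between -0.0849 and 1.9789 % in stock return.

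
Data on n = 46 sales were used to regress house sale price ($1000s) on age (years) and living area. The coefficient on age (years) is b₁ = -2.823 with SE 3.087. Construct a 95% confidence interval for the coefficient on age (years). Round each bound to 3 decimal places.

df = n − k − 1 = 46 − 2 − 1 = 43.
t* = t_{0.025, 43} = 2.016692.
Margin = t* × SE = 2.016692 × 3.087 = 6.22553.
CI: -2.823 ± 6.22553 → (-9.049, 3.403).
With 95% confidence, each one-unit increase in age (years) is associated with a change of between -9.049 and 3.403 $1000s in house sale price, holding the other predictors fixed.

(-9.049, 3.403)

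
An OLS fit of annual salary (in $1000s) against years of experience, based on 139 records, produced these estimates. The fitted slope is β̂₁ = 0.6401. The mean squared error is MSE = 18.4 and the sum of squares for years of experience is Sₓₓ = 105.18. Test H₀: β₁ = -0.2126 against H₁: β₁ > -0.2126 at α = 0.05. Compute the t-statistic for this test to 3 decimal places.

t = 2.039

SE(β̂₁) = √(MSE/Sₓₓ) = √(18.4/105.18) = 0.418256.
t = (0.6401 − (-0.2126)) / 0.418256 = 2.039.
df = n − 2 = 137.
One-sided p ≈ 0.0217, which is < 0.05, so reject H₀.
There is evidence that the true slope on years of experience exceeds -0.2126 $1000s per unit.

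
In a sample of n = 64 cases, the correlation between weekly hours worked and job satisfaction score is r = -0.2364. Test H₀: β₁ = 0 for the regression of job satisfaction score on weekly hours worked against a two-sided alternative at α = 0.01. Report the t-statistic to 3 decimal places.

t = r·√(n − 2)/√(1 − r²) = -0.2364·√62/√0.944115 = -1.916.
df = n − 2 = 62.
Two-sided p ≈ 0.0600, which is ≥ 0.01, so fail to reject H₀.
The data do not give significant evidence of a linear association between weekly hours worked and job satisfaction score.

t = -1.916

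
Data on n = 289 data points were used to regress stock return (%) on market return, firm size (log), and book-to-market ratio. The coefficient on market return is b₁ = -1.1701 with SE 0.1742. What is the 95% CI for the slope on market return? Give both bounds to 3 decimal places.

df = n − k − 1 = 289 − 3 − 1 = 285.
t* = t_{0.025, 285} = 1.968323.
Margin = t* × SE = 1.968323 × 0.1742 = 0.34288.
CI: -1.1701 ± 0.34288 → (-1.513, -0.827).
With 95% confidence, each one-unit increase in market return is associated with a change of between -1.513 and -0.827 % in stock return, holding the other predictors fixed.

(-1.513, -0.827)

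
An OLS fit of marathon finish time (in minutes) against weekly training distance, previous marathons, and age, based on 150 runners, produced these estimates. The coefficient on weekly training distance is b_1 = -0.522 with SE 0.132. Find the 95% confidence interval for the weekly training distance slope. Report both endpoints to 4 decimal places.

df = n − k − 1 = 150 − 3 − 1 = 146.
t* = t_{0.025, 146} = 1.976346.
Margin = t* × SE = 1.976346 × 0.132 = 0.260878.
CI: -0.522 ± 0.260878 → (-0.7829, -0.2611).
With 95% confidence, each one-unit increase in weekly training distance is associated with a change of between -0.7829 and -0.2611 minutes in marathon finish time, holding the other predictors fixed.

(-0.7829, -0.2611)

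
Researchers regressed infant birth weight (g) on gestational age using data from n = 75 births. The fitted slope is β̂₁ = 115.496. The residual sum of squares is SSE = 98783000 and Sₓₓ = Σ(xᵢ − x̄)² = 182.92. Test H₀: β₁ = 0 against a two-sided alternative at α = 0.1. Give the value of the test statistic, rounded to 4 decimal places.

MSE = SSE/(n − 2) = 98783000/73 = 1.35319e+06.
SE(β̂₁) = √(MSE/Sₓₓ) = √(1.35319e+06/182.92) = 86.01.
t = 115.496 / 86.01 = 1.3428.
df = n − 2 = 73.
Two-sided p ≈ 0.1835, which is ≥ 0.1, so fail to reject H₀.
The data do not give significant evidence of an association between gestational age and infant birth weight.

t = 1.3428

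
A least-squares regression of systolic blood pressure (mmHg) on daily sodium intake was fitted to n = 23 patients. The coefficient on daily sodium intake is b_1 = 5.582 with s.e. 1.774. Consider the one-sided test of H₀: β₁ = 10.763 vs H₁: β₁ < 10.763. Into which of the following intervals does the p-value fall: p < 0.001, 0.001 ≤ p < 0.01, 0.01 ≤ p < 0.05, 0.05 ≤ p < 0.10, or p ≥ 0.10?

t = (5.582 − 10.763) / 1.774 = -2.921.
df = n − 2 = 23 − 2 = 21.
One-sided p = P(T_{21} < t) ≈ 0.0041.
So 0.001 ≤ p < 0.01.

0.001 ≤ p < 0.01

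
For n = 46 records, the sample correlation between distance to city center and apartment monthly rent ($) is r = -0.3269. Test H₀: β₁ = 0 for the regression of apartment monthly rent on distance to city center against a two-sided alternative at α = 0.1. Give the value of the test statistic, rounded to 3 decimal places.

t = r·√(n − 2)/√(1 − r²) = -0.3269·√44/√0.893136 = -2.294.
df = n − 2 = 44.
Two-sided p ≈ 0.0266, which is < 0.1, so reject H₀.
There is evidence of a linear association between distance to city center and apartment monthly rent.

t = -2.294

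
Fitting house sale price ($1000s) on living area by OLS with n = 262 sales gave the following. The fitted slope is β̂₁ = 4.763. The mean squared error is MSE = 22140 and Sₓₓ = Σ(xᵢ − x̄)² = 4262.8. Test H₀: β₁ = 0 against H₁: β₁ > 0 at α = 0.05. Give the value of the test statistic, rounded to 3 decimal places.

t = 2.090

SE(β̂₁) = √(MSE/Sₓₓ) = √(22140/4262.8) = 2.27898.
t = 4.763 / 2.27898 = 2.090.
df = n − 2 = 260.
One-sided p ≈ 0.0188, which is < 0.05, so reject H₀.
There is evidence that the true slope on living area is positive.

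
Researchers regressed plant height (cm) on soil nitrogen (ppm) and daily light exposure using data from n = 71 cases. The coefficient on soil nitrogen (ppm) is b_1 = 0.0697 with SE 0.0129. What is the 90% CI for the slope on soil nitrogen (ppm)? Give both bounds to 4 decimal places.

df = n − k − 1 = 71 − 2 − 1 = 68.
t* = t_{0.05, 68} = 1.667572.
Margin = t* × SE = 1.667572 × 0.0129 = 0.021512.
CI: 0.0697 ± 0.021512 → (0.0482, 0.0912).
With 90% confidence, each one-unit increase in soil nitrogen (ppm) is associated with a change of between 0.0482 and 0.0912 cm in plant height, holding the other predictors fixed.

(0.0482, 0.0912)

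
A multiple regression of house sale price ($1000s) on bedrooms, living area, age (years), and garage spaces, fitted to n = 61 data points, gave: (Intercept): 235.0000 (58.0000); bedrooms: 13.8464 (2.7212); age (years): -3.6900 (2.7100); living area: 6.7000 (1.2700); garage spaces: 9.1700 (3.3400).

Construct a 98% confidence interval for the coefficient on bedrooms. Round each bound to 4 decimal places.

Read off: b = 13.8464, SE = 2.7212 for bedrooms.
df = n − k − 1 = 61 − 4 − 1 = 56.
t* = t_{0.01, 56} = 2.394801.
Margin = t* × SE = 2.394801 × 2.7212 = 6.516733.
CI: 13.8464 ± 6.516733 → (7.3297, 20.3631).

(7.3297, 20.3631)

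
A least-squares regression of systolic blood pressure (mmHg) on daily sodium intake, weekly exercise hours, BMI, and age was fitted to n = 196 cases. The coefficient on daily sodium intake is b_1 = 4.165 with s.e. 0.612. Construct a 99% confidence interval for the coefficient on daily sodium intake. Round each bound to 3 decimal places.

df = n − k − 1 = 196 − 4 − 1 = 191.
t* = t_{0.005, 191} = 2.601814.
Margin = t* × SE = 2.601814 × 0.612 = 1.59231.
CI: 4.165 ± 1.59231 → (2.573, 5.757).
With 99% confidence, each one-unit increase in daily sodium intake is associated with a change of between 2.573 and 5.757 mmHg in systolic blood pressure, holding the other predictors fixed.

(2.573, 5.757)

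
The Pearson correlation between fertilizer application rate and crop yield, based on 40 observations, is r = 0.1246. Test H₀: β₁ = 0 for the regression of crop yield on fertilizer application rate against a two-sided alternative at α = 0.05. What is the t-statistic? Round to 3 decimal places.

t = 0.774

t = r·√(n − 2)/√(1 − r²) = 0.1246·√38/√0.984475 = 0.774.
df = n − 2 = 38.
Two-sided p ≈ 0.4437, which is ≥ 0.05, so fail to reject H₀.
The data do not give significant evidence of a linear association between fertilizer application rate and crop yield.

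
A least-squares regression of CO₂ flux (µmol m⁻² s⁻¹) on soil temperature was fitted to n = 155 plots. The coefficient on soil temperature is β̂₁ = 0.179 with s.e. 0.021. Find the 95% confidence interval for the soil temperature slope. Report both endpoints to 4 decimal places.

(0.1375, 0.2205)

df = n − 2 = 155 − 2 = 153.
t* = t_{0.025, 153} = 1.97559.
Margin = t* × SE = 1.97559 × 0.021 = 0.041487.
CI: 0.179 ± 0.041487 → (0.1375, 0.2205).
With 95% confidence, each one-unit increase in soil temperature is associated with a change of between 0.1375 and 0.2205 µmol m⁻² s⁻¹ in CO₂ flux.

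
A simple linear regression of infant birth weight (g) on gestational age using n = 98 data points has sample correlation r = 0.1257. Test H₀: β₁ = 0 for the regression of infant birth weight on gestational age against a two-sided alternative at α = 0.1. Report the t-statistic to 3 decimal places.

t = r·√(n − 2)/√(1 − r²) = 0.1257·√96/√0.9842 = 1.241.
df = n − 2 = 96.
Two-sided p ≈ 0.2175, which is ≥ 0.1, so fail to reject H₀.
The data do not give significant evidence of a linear association between gestational age and infant birth weight.

t = 1.241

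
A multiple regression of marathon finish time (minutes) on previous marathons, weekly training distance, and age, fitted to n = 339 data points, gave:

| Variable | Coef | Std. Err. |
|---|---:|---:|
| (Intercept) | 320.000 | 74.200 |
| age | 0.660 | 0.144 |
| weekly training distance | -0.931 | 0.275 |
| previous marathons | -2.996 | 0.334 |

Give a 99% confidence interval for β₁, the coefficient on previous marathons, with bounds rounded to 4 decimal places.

(-3.8613, -2.1307)

Read off: b = -2.996, SE = 0.334 for previous marathons.
df = n − k − 1 = 339 − 3 − 1 = 335.
t* = t_{0.005, 335} = 2.590585.
Margin = t* × SE = 2.590585 × 0.334 = 0.865255.
CI: -2.996 ± 0.865255 → (-3.8613, -2.1307).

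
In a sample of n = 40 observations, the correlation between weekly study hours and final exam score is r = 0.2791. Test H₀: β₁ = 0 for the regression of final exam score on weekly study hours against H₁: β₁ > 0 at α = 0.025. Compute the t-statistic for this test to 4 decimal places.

t = r·√(n − 2)/√(1 − r²) = 0.2791·√38/√0.922103 = 1.7917.
df = n − 2 = 38.
One-sided p ≈ 0.0406, which is ≥ 0.025, so fail to reject H₀.
The data do not give significant evidence of a linear association between weekly study hours and final exam score.

t = 1.7917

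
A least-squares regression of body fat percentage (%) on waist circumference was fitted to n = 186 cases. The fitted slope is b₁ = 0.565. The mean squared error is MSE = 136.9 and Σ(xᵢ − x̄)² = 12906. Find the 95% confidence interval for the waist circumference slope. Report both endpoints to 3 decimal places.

(0.362, 0.768)

SE(b₁) = √(MSE/Sₓₓ) = √(136.9/12906) = 0.102993.
df = n − 2 = 184.
t* = t_{0.025, 184} = 1.972941.
Margin = t* × SE = 1.972941 × 0.102993 = 0.20320.
CI: 0.565 ± 0.20320 → (0.362, 0.768).
With 95% confidence, each one-unit increase in waist circumference is associated with a change of between 0.362 and 0.768 % in body fat percentage.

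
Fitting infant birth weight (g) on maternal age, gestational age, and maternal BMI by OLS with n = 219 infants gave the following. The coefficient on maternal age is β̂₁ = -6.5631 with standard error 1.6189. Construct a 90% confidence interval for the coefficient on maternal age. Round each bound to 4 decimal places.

(-9.2375, -3.8887)

df = n − k − 1 = 219 − 3 − 1 = 215.
t* = t_{0.05, 215} = 1.651972.
Margin = t* × SE = 1.651972 × 1.6189 = 2.674377.
CI: -6.5631 ± 2.674377 → (-9.2375, -3.8887).
With 90% confidence, each one-unit increase in maternal age is associated with a change of between -9.2375 and -3.8887 g in infant birth weight, holding the other predictors fixed.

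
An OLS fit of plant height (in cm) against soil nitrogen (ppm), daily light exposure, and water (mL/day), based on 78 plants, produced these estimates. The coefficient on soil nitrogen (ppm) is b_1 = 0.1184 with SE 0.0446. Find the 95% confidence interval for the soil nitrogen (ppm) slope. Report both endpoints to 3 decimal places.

(0.030, 0.207)

df = n − k − 1 = 78 − 3 − 1 = 74.
t* = t_{0.025, 74} = 1.992543.
Margin = t* × SE = 1.992543 × 0.0446 = 0.08887.
CI: 0.1184 ± 0.08887 → (0.030, 0.207).
With 95% confidence, each one-unit increase in soil nitrogen (ppm) is associated with a change of between 0.030 and 0.207 cm in plant height, holding the other predictors fixed.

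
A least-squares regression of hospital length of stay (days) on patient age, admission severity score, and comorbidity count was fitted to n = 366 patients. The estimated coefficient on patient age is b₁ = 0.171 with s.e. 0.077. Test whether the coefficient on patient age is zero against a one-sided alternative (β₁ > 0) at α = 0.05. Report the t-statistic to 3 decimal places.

H₀: β₁ = 0 vs H₁: β₁ > 0.
t = (b₁ − β₁⁰)/SE = 0.171 / 0.077 = 2.221.
df = n − k − 1 = 366 − 3 − 1 = 362.
One-sided p ≈ 0.0135, which is < 0.05, so reject H₀.
There is evidence that the true slope on patient age is positive, holding the other predictors fixed.

t = 2.221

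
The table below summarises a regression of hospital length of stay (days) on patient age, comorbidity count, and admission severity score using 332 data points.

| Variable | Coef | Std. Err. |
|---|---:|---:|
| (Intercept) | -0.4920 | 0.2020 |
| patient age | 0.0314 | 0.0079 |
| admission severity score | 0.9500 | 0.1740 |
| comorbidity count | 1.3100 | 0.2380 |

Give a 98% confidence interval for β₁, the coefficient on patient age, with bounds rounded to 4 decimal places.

(0.0129, 0.0499)

Read off: b = 0.0314, SE = 0.0079 for patient age.
df = n − k − 1 = 332 − 3 − 1 = 328.
t* = t_{0.01, 328} = 2.33777.
Margin = t* × SE = 2.33777 × 0.0079 = 0.018468.
CI: 0.0314 ± 0.018468 → (0.0129, 0.0499).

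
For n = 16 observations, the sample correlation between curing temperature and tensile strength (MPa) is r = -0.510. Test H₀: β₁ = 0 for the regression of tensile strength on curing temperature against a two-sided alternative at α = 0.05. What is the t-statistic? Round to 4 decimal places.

t = r·√(n − 2)/√(1 − r²) = -0.510·√14/√0.7399 = -2.2184.
df = n − 2 = 14.
Two-sided p ≈ 0.0436, which is < 0.05, so reject H₀.
There is evidence of a linear association between curing temperature and tensile strength.

t = -2.2184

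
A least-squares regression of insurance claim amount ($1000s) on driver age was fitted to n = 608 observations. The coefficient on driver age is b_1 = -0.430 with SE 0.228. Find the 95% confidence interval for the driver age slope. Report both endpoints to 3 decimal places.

df = n − 2 = 608 − 2 = 606.
t* = t_{0.025, 606} = 1.963886.
Margin = t* × SE = 1.963886 × 0.228 = 0.44777.
CI: -0.430 ± 0.44777 → (-0.878, 0.018).
With 95% confidence, each one-unit increase in driver age is associated with a change of between -0.878 and 0.018 $1000s in insurance claim amount.

(-0.878, 0.018)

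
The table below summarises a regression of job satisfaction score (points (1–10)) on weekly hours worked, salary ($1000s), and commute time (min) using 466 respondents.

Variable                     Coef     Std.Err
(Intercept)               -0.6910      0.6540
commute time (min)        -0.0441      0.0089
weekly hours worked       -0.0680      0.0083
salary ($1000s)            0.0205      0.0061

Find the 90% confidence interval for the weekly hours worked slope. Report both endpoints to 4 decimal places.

(-0.0817, -0.0543)

Read off: b = -0.0680, SE = 0.0083 for weekly hours worked.
df = n − k − 1 = 466 − 3 − 1 = 462.
t* = t_{0.05, 462} = 1.648158.
Margin = t* × SE = 1.648158 × 0.0083 = 0.013680.
CI: -0.0680 ± 0.013680 → (-0.0817, -0.0543).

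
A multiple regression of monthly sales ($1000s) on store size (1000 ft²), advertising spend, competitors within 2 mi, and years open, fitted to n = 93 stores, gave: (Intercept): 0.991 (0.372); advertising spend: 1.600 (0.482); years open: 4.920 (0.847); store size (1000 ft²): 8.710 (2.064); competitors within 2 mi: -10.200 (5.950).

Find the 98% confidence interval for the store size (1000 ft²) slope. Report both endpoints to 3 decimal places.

Read off: b = 8.710, SE = 2.064 for store size (1000 ft²).
df = n − k − 1 = 93 − 4 − 1 = 88.
t* = t_{0.01, 88} = 2.369472.
Margin = t* × SE = 2.369472 × 2.064 = 4.89059.
CI: 8.710 ± 4.89059 → (3.819, 13.601).

(3.819, 13.601)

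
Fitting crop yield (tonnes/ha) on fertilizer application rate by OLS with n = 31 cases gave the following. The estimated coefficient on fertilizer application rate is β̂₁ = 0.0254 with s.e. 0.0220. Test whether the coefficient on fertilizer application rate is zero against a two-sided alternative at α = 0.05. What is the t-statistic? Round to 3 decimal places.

H₀: β₁ = 0 vs H₁: β₁ ≠ 0.
t = (β̂₁ − β₁⁰)/SE = 0.0254 / 0.0220 = 1.155.
df = n − 2 = 31 − 2 = 29.
Two-sided p ≈ 0.2577, which is ≥ 0.05, so fail to reject H₀.
The data do not give significant evidence of an association between fertilizer application rate and crop yield.

t = 1.155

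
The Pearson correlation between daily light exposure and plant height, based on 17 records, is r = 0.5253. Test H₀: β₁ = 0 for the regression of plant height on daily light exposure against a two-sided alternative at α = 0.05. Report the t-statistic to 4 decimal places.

t = r·√(n − 2)/√(1 − r²) = 0.5253·√15/√0.72406 = 2.3909.
df = n − 2 = 15.
Two-sided p ≈ 0.0304, which is < 0.05, so reject H₀.
There is evidence of a linear association between daily light exposure and plant height.

t = 2.3909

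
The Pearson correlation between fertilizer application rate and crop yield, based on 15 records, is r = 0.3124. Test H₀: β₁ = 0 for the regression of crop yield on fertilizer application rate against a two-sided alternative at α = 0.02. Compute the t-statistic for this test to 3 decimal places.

t = 1.186

t = r·√(n − 2)/√(1 − r²) = 0.3124·√13/√0.902406 = 1.186.
df = n − 2 = 13.
Two-sided p ≈ 0.2570, which is ≥ 0.02, so fail to reject H₀.
The data do not give significant evidence of a linear association between fertilizer application rate and crop yield.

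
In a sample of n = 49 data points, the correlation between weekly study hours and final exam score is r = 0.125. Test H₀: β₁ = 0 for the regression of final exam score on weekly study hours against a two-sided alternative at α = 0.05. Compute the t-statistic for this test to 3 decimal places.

t = 0.864

t = r·√(n − 2)/√(1 − r²) = 0.125·√47/√0.984375 = 0.864.
df = n − 2 = 47.
Two-sided p ≈ 0.3921, which is ≥ 0.05, so fail to reject H₀.
The data do not give significant evidence of a linear association between weekly study hours and final exam score.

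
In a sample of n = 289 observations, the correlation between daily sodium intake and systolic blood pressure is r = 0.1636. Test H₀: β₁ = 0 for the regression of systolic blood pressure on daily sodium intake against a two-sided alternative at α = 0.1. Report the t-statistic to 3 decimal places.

t = 2.809

t = r·√(n − 2)/√(1 − r²) = 0.1636·√287/√0.973235 = 2.809.
df = n − 2 = 287.
Two-sided p ≈ 0.0053, which is < 0.1, so reject H₀.
There is evidence of a linear association between daily sodium intake and systolic blood pressure.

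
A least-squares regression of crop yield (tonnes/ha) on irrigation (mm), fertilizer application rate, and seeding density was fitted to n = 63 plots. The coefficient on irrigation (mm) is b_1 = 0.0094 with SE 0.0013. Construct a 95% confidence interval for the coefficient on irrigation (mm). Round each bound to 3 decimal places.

(0.007, 0.012)

df = n − k − 1 = 63 − 3 − 1 = 59.
t* = t_{0.025, 59} = 2.000995.
Margin = t* × SE = 2.000995 × 0.0013 = 0.00260.
CI: 0.0094 ± 0.00260 → (0.007, 0.012).
With 95% confidence, each one-unit increase in irrigation (mm) is associated with a change of between 0.007 and 0.012 tonnes/ha in crop yield, holding the other predictors fixed.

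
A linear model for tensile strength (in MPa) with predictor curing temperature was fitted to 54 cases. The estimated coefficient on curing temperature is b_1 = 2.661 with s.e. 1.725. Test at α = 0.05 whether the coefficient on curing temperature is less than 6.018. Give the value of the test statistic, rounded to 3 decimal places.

t = -1.946

H₀: β₁ = 6.018 vs H₁: β₁ < 6.018.
t = (b_1 − β₁⁰)/SE = (2.661 − 6.018) / 1.725 = -1.946.
df = n − 2 = 54 − 2 = 52.
One-sided p ≈ 0.0285, which is < 0.05, so reject H₀.
There is evidence that the true slope on curing temperature is below 6.018 MPa per unit.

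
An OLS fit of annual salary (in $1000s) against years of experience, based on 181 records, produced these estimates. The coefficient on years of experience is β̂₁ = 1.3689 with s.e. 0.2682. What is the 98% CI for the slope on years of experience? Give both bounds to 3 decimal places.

df = n − 2 = 181 − 2 = 179.
t* = t_{0.01, 179} = 2.34736.
Margin = t* × SE = 2.34736 × 0.2682 = 0.62956.
CI: 1.3689 ± 0.62956 → (0.739, 1.998).
With 98% confidence, each one-unit increase in years of experience is associated with a change of between 0.739 and 1.998 $1000s in annual salary.

(0.739, 1.998)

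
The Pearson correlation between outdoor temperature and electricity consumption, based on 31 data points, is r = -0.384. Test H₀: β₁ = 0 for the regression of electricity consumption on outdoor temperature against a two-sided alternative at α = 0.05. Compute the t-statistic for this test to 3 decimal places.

t = -2.240

t = r·√(n − 2)/√(1 − r²) = -0.384·√29/√0.852544 = -2.240.
df = n − 2 = 29.
Two-sided p ≈ 0.0329, which is < 0.05, so reject H₀.
There is evidence of a linear association between outdoor temperature and electricity consumption.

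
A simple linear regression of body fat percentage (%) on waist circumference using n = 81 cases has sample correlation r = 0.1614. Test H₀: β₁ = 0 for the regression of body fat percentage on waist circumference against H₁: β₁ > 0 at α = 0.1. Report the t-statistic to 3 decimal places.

t = 1.454

t = r·√(n − 2)/√(1 − r²) = 0.1614·√79/√0.97395 = 1.454.
df = n − 2 = 79.
One-sided p ≈ 0.0750, which is < 0.1, so reject H₀.
There is evidence of a linear association between waist circumference and body fat percentage.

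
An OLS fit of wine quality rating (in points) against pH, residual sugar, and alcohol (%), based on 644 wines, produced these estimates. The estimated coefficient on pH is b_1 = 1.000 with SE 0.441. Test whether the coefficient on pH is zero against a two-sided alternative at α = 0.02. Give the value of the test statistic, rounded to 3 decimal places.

H₀: β₁ = 0 vs H₁: β₁ ≠ 0.
t = (b_1 − β₁⁰)/SE = 1.000 / 0.441 = 2.268.
df = n − k − 1 = 644 − 3 − 1 = 640.
Two-sided p ≈ 0.0237, which is ≥ 0.02, so fail to reject H₀.
The data do not give significant evidence of an association between pH and wine quality rating, after adjusting for the other predictors.

t = 2.268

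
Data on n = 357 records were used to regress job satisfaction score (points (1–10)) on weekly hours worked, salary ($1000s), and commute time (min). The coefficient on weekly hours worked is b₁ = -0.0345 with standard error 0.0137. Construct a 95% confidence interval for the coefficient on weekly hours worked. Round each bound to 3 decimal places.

df = n − k − 1 = 357 − 3 − 1 = 353.
t* = t_{0.025, 353} = 1.966707.
Margin = t* × SE = 1.966707 × 0.0137 = 0.02694.
CI: -0.0345 ± 0.02694 → (-0.061, -0.008).
With 95% confidence, each one-unit increase in weekly hours worked is associated with a change of between -0.061 and -0.008 points (1–10) in job satisfaction score, holding the other predictors fixed.

(-0.061, -0.008)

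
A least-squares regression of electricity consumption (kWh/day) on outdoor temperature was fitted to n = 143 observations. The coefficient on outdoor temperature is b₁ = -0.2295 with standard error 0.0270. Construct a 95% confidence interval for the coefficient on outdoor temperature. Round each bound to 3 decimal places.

(-0.283, -0.176)

df = n − 2 = 143 − 2 = 141.
t* = t_{0.025, 141} = 1.976931.
Margin = t* × SE = 1.976931 × 0.0270 = 0.05338.
CI: -0.2295 ± 0.05338 → (-0.283, -0.176).
With 95% confidence, each one-unit increase in outdoor temperature is associated with a change of between -0.283 and -0.176 kWh/day in electricity consumption.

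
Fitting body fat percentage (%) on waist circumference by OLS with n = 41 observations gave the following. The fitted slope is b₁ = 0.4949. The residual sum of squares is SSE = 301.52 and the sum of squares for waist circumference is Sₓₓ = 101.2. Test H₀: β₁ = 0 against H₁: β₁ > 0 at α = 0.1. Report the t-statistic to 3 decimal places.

MSE = SSE/(n − 2) = 301.52/39 = 7.73128.
SE(b₁) = √(MSE/Sₓₓ) = √(7.73128/101.2) = 0.276398.
t = 0.4949 / 0.276398 = 1.791.
df = n − 2 = 39.
One-sided p ≈ 0.0406, which is < 0.1, so reject H₀.
There is evidence that the true slope on waist circumference is positive.

t = 1.791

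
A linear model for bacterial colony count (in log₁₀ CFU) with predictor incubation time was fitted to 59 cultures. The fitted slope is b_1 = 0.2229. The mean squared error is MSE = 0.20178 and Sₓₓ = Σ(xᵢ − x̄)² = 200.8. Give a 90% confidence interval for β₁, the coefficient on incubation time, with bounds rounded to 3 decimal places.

(0.170, 0.276)

SE(b_1) = √(MSE/Sₓₓ) = √(0.20178/200.8) = 0.0316998.
df = n − 2 = 57.
t* = t_{0.05, 57} = 1.672029.
Margin = t* × SE = 1.672029 × 0.0316998 = 0.05300.
CI: 0.2229 ± 0.05300 → (0.170, 0.276).
With 90% confidence, each one-unit increase in incubation time is associated with a change of between 0.170 and 0.276 log₁₀ CFU in bacterial colony count.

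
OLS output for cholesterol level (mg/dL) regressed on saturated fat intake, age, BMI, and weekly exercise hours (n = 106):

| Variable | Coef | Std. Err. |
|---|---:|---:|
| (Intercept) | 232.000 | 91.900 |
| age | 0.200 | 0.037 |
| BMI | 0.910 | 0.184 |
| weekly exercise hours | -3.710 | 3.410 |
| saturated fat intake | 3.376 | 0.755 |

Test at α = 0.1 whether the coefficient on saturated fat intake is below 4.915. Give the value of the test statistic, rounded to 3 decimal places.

Read off: b = 3.376, SE = 0.755 for saturated fat intake.
H₀: β₁ = 4.915 vs H₁: β₁ < 4.915.
t = (3.376 − 4.915) / 0.755 = -2.038.
df = n − k − 1 = 106 − 4 − 1 = 101.
One-sided p ≈ 0.0221, which is < 0.1, so reject H₀.
There is evidence that the true slope on saturated fat intake is below 4.915 mg/dL per unit, holding the other predictors fixed.

t = -2.038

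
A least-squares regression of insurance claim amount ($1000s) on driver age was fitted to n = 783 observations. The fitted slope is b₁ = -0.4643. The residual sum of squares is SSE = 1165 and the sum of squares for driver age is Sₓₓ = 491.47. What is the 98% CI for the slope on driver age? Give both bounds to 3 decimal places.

MSE = SSE/(n − 2) = 1165/781 = 1.49168.
SE(b₁) = √(MSE/Sₓₓ) = √(1.49168/491.47) = 0.0550921.
df = n − 2 = 781.
t* = t_{0.01, 781} = 2.331132.
Margin = t* × SE = 2.331132 × 0.0550921 = 0.12843.
CI: -0.4643 ± 0.12843 → (-0.593, -0.336).
With 98% confidence, each one-unit increase in driver age is associated with a change of between -0.593 and -0.336 $1000s in insurance claim amount.

(-0.593, -0.336)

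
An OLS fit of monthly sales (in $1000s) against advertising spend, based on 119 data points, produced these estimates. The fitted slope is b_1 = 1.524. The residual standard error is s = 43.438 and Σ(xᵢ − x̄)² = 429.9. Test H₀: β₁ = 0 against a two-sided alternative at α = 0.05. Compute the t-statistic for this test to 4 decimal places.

t = 0.7274

SE(b_1) = s/√Sₓₓ = 43.438/√429.9 = 2.09501.
t = 1.524 / 2.09501 = 0.7274.
df = n − 2 = 117.
Two-sided p ≈ 0.4684, which is ≥ 0.05, so fail to reject H₀.
The data do not give significant evidence of an association between advertising spend and monthly sales.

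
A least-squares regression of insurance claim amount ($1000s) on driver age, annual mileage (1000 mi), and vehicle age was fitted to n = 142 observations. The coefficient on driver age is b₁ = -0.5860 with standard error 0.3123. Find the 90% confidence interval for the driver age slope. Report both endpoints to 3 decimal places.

df = n − k − 1 = 142 − 3 − 1 = 138.
t* = t_{0.05, 138} = 1.65597.
Margin = t* × SE = 1.65597 × 0.3123 = 0.51716.
CI: -0.5860 ± 0.51716 → (-1.103, -0.069).
With 90% confidence, each one-unit increase in driver age is associated with a change of between -1.103 and -0.069 $1000s in insurance claim amount, holding the other predictors fixed.

(-1.103, -0.069)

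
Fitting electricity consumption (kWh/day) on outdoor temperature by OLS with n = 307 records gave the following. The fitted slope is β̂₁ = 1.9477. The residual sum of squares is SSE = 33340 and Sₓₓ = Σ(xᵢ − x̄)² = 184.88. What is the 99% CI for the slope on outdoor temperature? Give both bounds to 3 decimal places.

(-0.045, 3.941)

MSE = SSE/(n − 2) = 33340/305 = 109.311.
SE(β̂₁) = √(MSE/Sₓₓ) = √(109.311/184.88) = 0.768932.
df = n − 2 = 305.
t* = t_{0.005, 305} = 2.592045.
Margin = t* × SE = 2.592045 × 0.768932 = 1.99311.
CI: 1.9477 ± 1.99311 → (-0.045, 3.941).
With 99% confidence, each one-unit increase in outdoor temperature is associated with a change of between -0.045 and 3.941 kWh/day in electricity consumption.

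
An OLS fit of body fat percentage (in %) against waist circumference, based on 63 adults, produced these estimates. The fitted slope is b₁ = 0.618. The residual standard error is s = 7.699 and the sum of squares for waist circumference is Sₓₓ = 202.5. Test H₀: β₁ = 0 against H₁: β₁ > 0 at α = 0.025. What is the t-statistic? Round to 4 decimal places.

SE(b₁) = s/√Sₓₓ = 7.699/√202.5 = 0.541031.
t = 0.618 / 0.541031 = 1.1423.
df = n − 2 = 61.
One-sided p ≈ 0.1289, which is ≥ 0.025, so fail to reject H₀.
The data do not give significant evidence that the true slope on waist circumference is positive.

t = 1.1423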